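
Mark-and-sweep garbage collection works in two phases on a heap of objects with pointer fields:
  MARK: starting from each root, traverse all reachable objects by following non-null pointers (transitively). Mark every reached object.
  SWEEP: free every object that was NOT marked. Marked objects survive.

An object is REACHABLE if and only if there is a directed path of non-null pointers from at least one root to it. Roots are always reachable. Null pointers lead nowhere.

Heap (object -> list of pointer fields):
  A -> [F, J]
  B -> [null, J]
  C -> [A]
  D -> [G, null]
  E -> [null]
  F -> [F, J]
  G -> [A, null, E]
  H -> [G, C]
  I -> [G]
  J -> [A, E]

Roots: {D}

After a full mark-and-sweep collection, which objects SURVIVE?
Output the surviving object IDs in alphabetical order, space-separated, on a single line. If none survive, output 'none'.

Answer: A D E F G J

Derivation:
Roots: D
Mark D: refs=G null, marked=D
Mark G: refs=A null E, marked=D G
Mark A: refs=F J, marked=A D G
Mark E: refs=null, marked=A D E G
Mark F: refs=F J, marked=A D E F G
Mark J: refs=A E, marked=A D E F G J
Unmarked (collected): B C H I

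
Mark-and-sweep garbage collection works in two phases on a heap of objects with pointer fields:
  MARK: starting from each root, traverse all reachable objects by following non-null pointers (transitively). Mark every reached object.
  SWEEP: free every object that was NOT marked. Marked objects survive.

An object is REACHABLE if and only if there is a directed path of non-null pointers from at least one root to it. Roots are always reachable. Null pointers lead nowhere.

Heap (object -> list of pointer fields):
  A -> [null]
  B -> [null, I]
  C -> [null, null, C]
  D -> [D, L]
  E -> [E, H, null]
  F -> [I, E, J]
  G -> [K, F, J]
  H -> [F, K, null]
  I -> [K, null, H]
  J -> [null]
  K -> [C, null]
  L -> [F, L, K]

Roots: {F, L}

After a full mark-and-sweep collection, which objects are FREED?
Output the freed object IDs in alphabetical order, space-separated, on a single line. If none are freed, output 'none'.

Roots: F L
Mark F: refs=I E J, marked=F
Mark L: refs=F L K, marked=F L
Mark I: refs=K null H, marked=F I L
Mark E: refs=E H null, marked=E F I L
Mark J: refs=null, marked=E F I J L
Mark K: refs=C null, marked=E F I J K L
Mark H: refs=F K null, marked=E F H I J K L
Mark C: refs=null null C, marked=C E F H I J K L
Unmarked (collected): A B D G

Answer: A B D G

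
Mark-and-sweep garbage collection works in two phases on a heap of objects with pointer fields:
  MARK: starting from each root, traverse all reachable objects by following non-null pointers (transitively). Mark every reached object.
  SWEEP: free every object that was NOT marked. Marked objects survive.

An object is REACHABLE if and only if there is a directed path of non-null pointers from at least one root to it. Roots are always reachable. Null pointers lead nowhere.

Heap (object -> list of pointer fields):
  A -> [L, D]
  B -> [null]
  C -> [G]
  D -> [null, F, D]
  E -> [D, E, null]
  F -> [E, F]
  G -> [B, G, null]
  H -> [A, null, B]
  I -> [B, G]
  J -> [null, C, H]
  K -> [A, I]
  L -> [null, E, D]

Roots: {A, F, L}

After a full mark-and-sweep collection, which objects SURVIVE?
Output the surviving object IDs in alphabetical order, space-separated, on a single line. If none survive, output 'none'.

Answer: A D E F L

Derivation:
Roots: A F L
Mark A: refs=L D, marked=A
Mark F: refs=E F, marked=A F
Mark L: refs=null E D, marked=A F L
Mark D: refs=null F D, marked=A D F L
Mark E: refs=D E null, marked=A D E F L
Unmarked (collected): B C G H I J K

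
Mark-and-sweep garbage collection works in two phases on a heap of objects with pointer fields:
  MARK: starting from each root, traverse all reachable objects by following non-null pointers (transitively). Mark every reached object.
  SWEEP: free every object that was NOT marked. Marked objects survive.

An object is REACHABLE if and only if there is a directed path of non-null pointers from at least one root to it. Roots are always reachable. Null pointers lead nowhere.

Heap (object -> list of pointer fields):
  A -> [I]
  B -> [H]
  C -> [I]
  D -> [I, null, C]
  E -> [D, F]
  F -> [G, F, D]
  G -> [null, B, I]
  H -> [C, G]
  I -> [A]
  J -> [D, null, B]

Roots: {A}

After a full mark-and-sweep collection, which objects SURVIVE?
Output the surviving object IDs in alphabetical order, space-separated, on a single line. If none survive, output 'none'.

Answer: A I

Derivation:
Roots: A
Mark A: refs=I, marked=A
Mark I: refs=A, marked=A I
Unmarked (collected): B C D E F G H J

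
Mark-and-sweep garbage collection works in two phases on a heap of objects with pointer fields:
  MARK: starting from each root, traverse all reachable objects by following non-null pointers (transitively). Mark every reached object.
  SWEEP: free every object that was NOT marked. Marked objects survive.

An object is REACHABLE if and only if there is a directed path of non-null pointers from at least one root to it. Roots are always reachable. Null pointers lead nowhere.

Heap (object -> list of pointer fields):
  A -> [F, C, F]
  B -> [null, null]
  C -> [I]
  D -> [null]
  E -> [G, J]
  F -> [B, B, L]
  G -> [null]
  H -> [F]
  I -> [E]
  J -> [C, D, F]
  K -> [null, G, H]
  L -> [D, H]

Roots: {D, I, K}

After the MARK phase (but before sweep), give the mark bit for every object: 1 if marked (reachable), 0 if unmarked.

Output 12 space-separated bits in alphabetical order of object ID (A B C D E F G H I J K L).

Roots: D I K
Mark D: refs=null, marked=D
Mark I: refs=E, marked=D I
Mark K: refs=null G H, marked=D I K
Mark E: refs=G J, marked=D E I K
Mark G: refs=null, marked=D E G I K
Mark H: refs=F, marked=D E G H I K
Mark J: refs=C D F, marked=D E G H I J K
Mark F: refs=B B L, marked=D E F G H I J K
Mark C: refs=I, marked=C D E F G H I J K
Mark B: refs=null null, marked=B C D E F G H I J K
Mark L: refs=D H, marked=B C D E F G H I J K L
Unmarked (collected): A

Answer: 0 1 1 1 1 1 1 1 1 1 1 1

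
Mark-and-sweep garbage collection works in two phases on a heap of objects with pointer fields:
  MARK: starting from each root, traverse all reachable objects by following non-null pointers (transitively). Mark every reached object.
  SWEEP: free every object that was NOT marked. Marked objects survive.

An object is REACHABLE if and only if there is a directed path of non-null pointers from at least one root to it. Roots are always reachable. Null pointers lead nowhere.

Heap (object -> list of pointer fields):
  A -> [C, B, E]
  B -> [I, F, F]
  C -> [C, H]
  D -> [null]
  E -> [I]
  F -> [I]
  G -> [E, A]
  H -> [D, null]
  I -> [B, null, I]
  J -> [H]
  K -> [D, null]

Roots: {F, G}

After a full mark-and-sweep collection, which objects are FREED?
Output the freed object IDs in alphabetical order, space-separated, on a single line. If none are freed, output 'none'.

Roots: F G
Mark F: refs=I, marked=F
Mark G: refs=E A, marked=F G
Mark I: refs=B null I, marked=F G I
Mark E: refs=I, marked=E F G I
Mark A: refs=C B E, marked=A E F G I
Mark B: refs=I F F, marked=A B E F G I
Mark C: refs=C H, marked=A B C E F G I
Mark H: refs=D null, marked=A B C E F G H I
Mark D: refs=null, marked=A B C D E F G H I
Unmarked (collected): J K

Answer: J K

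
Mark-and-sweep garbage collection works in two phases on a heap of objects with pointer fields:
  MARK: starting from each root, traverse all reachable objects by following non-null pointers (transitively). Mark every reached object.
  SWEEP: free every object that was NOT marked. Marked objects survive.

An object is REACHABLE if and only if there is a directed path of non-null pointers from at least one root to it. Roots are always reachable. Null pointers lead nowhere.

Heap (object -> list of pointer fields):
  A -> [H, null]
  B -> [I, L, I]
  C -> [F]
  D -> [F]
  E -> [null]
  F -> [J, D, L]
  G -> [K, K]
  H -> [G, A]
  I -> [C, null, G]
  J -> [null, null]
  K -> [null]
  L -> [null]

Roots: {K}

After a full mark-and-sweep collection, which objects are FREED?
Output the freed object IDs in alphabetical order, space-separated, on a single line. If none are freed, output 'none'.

Roots: K
Mark K: refs=null, marked=K
Unmarked (collected): A B C D E F G H I J L

Answer: A B C D E F G H I J L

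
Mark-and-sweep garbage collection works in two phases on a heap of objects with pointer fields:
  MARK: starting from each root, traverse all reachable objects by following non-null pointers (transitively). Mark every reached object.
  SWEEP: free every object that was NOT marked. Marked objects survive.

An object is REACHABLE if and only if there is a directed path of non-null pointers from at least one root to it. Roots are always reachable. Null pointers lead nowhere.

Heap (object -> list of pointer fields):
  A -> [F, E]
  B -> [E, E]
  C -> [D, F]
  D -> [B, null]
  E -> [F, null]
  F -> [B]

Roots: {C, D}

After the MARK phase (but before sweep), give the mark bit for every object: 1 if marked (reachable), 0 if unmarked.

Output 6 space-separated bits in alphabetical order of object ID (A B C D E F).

Answer: 0 1 1 1 1 1

Derivation:
Roots: C D
Mark C: refs=D F, marked=C
Mark D: refs=B null, marked=C D
Mark F: refs=B, marked=C D F
Mark B: refs=E E, marked=B C D F
Mark E: refs=F null, marked=B C D E F
Unmarked (collected): A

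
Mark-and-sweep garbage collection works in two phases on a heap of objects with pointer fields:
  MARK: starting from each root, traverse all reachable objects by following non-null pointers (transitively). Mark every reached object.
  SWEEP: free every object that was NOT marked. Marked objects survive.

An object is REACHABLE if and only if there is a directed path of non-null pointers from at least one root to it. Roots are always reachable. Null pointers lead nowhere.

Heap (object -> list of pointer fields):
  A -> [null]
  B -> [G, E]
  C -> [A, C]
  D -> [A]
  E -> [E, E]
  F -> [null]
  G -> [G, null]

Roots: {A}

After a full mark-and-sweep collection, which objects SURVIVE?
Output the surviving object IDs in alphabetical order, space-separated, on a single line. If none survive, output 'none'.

Roots: A
Mark A: refs=null, marked=A
Unmarked (collected): B C D E F G

Answer: A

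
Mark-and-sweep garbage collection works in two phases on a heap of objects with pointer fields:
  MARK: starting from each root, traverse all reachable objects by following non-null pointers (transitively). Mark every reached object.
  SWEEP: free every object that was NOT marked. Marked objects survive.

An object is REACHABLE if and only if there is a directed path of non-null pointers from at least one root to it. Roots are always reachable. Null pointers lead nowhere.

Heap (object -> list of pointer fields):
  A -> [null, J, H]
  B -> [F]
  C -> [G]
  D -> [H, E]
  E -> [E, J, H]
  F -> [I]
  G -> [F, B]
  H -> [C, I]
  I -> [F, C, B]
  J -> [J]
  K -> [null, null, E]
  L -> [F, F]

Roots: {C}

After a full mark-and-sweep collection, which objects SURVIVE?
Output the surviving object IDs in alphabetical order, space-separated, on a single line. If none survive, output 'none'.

Answer: B C F G I

Derivation:
Roots: C
Mark C: refs=G, marked=C
Mark G: refs=F B, marked=C G
Mark F: refs=I, marked=C F G
Mark B: refs=F, marked=B C F G
Mark I: refs=F C B, marked=B C F G I
Unmarked (collected): A D E H J K L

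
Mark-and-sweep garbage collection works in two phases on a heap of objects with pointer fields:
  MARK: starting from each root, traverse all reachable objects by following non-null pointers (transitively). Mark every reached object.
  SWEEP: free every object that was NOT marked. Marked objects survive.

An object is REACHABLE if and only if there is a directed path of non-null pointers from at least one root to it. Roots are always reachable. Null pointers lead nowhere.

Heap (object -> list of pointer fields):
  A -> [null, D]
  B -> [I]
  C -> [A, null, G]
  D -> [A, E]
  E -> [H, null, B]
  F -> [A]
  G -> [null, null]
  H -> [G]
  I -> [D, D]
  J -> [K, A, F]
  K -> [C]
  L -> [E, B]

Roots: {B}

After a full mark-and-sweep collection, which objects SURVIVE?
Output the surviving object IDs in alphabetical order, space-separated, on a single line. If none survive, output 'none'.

Answer: A B D E G H I

Derivation:
Roots: B
Mark B: refs=I, marked=B
Mark I: refs=D D, marked=B I
Mark D: refs=A E, marked=B D I
Mark A: refs=null D, marked=A B D I
Mark E: refs=H null B, marked=A B D E I
Mark H: refs=G, marked=A B D E H I
Mark G: refs=null null, marked=A B D E G H I
Unmarked (collected): C F J K L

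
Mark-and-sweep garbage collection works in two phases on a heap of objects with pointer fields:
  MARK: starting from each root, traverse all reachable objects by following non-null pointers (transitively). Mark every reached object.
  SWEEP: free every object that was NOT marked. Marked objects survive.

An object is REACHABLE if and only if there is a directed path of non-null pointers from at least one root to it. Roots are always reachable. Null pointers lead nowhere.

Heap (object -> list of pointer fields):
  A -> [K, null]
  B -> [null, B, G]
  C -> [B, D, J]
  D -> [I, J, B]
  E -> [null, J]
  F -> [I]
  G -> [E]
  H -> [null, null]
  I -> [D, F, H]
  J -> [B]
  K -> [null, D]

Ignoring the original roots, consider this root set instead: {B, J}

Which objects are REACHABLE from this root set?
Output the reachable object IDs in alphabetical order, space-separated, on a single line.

Answer: B E G J

Derivation:
Roots: B J
Mark B: refs=null B G, marked=B
Mark J: refs=B, marked=B J
Mark G: refs=E, marked=B G J
Mark E: refs=null J, marked=B E G J
Unmarked (collected): A C D F H I K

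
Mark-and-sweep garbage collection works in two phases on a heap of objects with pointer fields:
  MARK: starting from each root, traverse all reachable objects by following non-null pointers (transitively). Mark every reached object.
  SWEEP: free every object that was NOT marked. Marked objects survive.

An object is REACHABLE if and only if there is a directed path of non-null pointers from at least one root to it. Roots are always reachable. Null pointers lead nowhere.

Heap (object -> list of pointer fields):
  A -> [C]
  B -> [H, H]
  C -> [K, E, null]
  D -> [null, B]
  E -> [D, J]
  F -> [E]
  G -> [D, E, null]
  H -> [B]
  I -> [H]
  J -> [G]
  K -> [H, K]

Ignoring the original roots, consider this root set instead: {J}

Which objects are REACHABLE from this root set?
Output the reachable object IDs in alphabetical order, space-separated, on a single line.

Answer: B D E G H J

Derivation:
Roots: J
Mark J: refs=G, marked=J
Mark G: refs=D E null, marked=G J
Mark D: refs=null B, marked=D G J
Mark E: refs=D J, marked=D E G J
Mark B: refs=H H, marked=B D E G J
Mark H: refs=B, marked=B D E G H J
Unmarked (collected): A C F I K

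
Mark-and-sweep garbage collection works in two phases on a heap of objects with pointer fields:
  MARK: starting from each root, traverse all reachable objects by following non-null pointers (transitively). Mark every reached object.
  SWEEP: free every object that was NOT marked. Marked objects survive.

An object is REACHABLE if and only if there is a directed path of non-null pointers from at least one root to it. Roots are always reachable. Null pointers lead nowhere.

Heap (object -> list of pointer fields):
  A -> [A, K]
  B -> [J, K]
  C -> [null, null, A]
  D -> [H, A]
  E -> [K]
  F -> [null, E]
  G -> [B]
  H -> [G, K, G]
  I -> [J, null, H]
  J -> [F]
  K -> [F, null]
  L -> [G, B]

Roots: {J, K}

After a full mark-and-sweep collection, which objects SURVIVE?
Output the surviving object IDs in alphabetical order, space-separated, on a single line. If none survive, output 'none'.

Roots: J K
Mark J: refs=F, marked=J
Mark K: refs=F null, marked=J K
Mark F: refs=null E, marked=F J K
Mark E: refs=K, marked=E F J K
Unmarked (collected): A B C D G H I L

Answer: E F J K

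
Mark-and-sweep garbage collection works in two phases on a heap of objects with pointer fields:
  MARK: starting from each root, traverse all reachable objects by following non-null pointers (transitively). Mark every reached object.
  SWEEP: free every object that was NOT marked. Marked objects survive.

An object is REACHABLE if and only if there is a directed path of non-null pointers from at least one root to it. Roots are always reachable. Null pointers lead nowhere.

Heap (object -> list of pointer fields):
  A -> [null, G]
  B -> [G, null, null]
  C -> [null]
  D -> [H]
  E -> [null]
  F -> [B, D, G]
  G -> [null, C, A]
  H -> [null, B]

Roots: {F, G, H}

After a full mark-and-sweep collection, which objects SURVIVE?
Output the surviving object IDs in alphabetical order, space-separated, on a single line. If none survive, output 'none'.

Answer: A B C D F G H

Derivation:
Roots: F G H
Mark F: refs=B D G, marked=F
Mark G: refs=null C A, marked=F G
Mark H: refs=null B, marked=F G H
Mark B: refs=G null null, marked=B F G H
Mark D: refs=H, marked=B D F G H
Mark C: refs=null, marked=B C D F G H
Mark A: refs=null G, marked=A B C D F G H
Unmarked (collected): E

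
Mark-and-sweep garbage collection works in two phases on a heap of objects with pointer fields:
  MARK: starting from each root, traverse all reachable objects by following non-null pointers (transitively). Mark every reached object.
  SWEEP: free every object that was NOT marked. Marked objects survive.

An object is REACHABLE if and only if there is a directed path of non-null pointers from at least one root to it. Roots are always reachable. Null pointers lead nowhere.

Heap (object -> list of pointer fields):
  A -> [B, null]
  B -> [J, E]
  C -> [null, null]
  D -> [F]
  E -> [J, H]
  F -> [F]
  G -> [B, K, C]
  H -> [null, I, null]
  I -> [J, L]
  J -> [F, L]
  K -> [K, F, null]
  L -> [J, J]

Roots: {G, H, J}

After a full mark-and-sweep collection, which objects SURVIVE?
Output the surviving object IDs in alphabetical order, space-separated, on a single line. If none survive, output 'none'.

Roots: G H J
Mark G: refs=B K C, marked=G
Mark H: refs=null I null, marked=G H
Mark J: refs=F L, marked=G H J
Mark B: refs=J E, marked=B G H J
Mark K: refs=K F null, marked=B G H J K
Mark C: refs=null null, marked=B C G H J K
Mark I: refs=J L, marked=B C G H I J K
Mark F: refs=F, marked=B C F G H I J K
Mark L: refs=J J, marked=B C F G H I J K L
Mark E: refs=J H, marked=B C E F G H I J K L
Unmarked (collected): A D

Answer: B C E F G H I J K L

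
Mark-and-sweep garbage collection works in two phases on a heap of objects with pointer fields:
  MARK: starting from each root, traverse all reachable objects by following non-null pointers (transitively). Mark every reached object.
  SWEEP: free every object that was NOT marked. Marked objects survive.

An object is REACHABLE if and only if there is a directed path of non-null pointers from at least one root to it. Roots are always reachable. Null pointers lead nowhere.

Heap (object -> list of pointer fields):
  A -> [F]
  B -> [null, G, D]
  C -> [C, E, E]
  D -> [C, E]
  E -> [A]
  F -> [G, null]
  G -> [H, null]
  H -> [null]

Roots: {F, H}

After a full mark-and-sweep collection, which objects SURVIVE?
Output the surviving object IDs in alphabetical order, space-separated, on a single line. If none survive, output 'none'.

Answer: F G H

Derivation:
Roots: F H
Mark F: refs=G null, marked=F
Mark H: refs=null, marked=F H
Mark G: refs=H null, marked=F G H
Unmarked (collected): A B C D E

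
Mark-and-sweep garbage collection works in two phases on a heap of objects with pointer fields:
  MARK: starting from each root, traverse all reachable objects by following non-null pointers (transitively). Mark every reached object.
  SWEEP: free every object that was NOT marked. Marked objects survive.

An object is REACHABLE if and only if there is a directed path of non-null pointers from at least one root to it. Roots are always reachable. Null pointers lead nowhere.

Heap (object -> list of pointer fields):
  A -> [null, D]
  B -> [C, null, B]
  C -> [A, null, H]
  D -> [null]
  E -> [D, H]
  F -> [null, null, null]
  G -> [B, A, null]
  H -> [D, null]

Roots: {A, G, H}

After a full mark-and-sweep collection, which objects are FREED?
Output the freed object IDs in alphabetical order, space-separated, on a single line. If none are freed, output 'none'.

Roots: A G H
Mark A: refs=null D, marked=A
Mark G: refs=B A null, marked=A G
Mark H: refs=D null, marked=A G H
Mark D: refs=null, marked=A D G H
Mark B: refs=C null B, marked=A B D G H
Mark C: refs=A null H, marked=A B C D G H
Unmarked (collected): E F

Answer: E F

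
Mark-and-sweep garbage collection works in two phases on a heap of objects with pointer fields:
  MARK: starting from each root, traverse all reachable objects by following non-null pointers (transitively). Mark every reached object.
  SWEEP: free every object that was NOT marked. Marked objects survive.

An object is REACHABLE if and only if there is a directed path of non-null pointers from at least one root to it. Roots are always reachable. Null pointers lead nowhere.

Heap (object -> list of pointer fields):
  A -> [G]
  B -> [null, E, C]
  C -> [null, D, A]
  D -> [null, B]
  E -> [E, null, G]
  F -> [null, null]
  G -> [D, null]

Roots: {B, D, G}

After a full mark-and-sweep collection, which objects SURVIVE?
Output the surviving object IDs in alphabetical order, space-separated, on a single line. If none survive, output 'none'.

Roots: B D G
Mark B: refs=null E C, marked=B
Mark D: refs=null B, marked=B D
Mark G: refs=D null, marked=B D G
Mark E: refs=E null G, marked=B D E G
Mark C: refs=null D A, marked=B C D E G
Mark A: refs=G, marked=A B C D E G
Unmarked (collected): F

Answer: A B C D E G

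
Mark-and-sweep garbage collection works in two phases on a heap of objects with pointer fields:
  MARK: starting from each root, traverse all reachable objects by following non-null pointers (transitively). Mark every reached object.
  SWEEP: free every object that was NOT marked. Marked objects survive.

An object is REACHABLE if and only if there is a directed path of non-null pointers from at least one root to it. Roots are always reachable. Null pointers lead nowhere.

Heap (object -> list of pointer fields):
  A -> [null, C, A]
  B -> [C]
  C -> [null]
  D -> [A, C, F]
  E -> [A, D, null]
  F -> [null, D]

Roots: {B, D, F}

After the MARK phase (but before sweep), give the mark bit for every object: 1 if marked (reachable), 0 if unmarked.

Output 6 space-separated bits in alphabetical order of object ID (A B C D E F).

Answer: 1 1 1 1 0 1

Derivation:
Roots: B D F
Mark B: refs=C, marked=B
Mark D: refs=A C F, marked=B D
Mark F: refs=null D, marked=B D F
Mark C: refs=null, marked=B C D F
Mark A: refs=null C A, marked=A B C D F
Unmarked (collected): E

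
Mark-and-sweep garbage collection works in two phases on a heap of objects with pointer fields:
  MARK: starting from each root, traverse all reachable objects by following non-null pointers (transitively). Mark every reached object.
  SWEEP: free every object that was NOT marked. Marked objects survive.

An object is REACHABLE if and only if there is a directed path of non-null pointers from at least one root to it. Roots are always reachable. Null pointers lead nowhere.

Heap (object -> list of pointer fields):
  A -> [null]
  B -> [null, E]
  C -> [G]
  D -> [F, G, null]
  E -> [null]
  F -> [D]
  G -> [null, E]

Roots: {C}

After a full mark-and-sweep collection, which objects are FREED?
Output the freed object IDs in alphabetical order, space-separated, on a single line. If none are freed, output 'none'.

Answer: A B D F

Derivation:
Roots: C
Mark C: refs=G, marked=C
Mark G: refs=null E, marked=C G
Mark E: refs=null, marked=C E G
Unmarked (collected): A B D F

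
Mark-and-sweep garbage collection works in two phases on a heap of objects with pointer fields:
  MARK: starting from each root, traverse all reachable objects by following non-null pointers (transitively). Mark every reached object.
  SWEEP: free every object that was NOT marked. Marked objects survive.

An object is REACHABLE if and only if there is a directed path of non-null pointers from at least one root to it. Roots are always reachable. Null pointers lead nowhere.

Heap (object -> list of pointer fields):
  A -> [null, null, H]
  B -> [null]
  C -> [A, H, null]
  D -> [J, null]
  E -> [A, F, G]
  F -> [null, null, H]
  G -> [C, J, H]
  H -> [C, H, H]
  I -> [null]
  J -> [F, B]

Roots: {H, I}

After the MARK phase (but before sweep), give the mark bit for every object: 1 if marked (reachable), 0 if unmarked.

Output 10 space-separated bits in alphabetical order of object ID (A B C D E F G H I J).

Answer: 1 0 1 0 0 0 0 1 1 0

Derivation:
Roots: H I
Mark H: refs=C H H, marked=H
Mark I: refs=null, marked=H I
Mark C: refs=A H null, marked=C H I
Mark A: refs=null null H, marked=A C H I
Unmarked (collected): B D E F G J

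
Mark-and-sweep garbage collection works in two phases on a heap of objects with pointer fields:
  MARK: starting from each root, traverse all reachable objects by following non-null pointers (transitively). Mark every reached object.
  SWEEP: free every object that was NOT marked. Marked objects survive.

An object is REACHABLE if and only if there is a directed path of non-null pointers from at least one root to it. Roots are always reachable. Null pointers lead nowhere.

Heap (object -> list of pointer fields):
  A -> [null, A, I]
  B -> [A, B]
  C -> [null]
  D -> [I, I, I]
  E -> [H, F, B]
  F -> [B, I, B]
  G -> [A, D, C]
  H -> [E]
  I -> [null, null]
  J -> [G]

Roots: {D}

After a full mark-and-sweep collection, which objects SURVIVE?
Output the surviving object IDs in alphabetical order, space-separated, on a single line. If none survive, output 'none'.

Roots: D
Mark D: refs=I I I, marked=D
Mark I: refs=null null, marked=D I
Unmarked (collected): A B C E F G H J

Answer: D I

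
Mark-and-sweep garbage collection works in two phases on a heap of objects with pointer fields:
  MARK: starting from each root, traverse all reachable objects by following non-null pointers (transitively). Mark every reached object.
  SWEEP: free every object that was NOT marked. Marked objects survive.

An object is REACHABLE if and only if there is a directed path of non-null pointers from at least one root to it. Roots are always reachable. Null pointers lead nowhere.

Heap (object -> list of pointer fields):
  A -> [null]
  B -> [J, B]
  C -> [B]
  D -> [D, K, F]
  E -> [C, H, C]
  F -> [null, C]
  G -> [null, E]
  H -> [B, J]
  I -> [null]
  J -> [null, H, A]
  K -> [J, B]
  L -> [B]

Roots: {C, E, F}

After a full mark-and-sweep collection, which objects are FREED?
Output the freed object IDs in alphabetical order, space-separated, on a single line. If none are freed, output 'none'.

Answer: D G I K L

Derivation:
Roots: C E F
Mark C: refs=B, marked=C
Mark E: refs=C H C, marked=C E
Mark F: refs=null C, marked=C E F
Mark B: refs=J B, marked=B C E F
Mark H: refs=B J, marked=B C E F H
Mark J: refs=null H A, marked=B C E F H J
Mark A: refs=null, marked=A B C E F H J
Unmarked (collected): D G I K L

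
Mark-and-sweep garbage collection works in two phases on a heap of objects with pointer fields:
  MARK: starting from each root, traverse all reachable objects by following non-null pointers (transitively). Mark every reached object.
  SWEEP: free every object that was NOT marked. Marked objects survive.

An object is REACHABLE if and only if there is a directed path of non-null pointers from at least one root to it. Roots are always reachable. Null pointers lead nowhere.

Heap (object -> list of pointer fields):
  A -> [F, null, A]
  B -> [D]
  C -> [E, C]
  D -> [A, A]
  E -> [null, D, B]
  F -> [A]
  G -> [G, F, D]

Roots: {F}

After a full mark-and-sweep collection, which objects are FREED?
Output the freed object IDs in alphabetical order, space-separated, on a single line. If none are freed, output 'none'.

Answer: B C D E G

Derivation:
Roots: F
Mark F: refs=A, marked=F
Mark A: refs=F null A, marked=A F
Unmarked (collected): B C D E G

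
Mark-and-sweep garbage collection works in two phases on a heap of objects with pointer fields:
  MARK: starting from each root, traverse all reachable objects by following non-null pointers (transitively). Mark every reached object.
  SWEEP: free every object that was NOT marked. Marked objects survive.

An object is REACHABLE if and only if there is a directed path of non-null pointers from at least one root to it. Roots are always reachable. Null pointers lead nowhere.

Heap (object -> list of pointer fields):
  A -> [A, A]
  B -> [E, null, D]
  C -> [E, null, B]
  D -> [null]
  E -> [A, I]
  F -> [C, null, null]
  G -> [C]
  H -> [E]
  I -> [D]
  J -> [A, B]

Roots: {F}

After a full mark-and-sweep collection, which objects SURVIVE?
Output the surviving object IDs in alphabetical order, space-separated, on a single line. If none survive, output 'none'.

Roots: F
Mark F: refs=C null null, marked=F
Mark C: refs=E null B, marked=C F
Mark E: refs=A I, marked=C E F
Mark B: refs=E null D, marked=B C E F
Mark A: refs=A A, marked=A B C E F
Mark I: refs=D, marked=A B C E F I
Mark D: refs=null, marked=A B C D E F I
Unmarked (collected): G H J

Answer: A B C D E F I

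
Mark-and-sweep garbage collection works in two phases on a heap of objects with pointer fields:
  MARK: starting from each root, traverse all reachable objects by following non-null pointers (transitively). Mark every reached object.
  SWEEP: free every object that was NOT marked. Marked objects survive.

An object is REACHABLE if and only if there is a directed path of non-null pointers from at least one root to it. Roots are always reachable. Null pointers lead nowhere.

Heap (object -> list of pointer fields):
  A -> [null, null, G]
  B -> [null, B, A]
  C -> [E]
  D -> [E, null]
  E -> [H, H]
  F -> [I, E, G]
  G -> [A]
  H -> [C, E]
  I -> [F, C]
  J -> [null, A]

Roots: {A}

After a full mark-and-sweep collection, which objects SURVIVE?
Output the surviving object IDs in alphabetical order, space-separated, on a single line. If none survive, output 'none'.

Answer: A G

Derivation:
Roots: A
Mark A: refs=null null G, marked=A
Mark G: refs=A, marked=A G
Unmarked (collected): B C D E F H I J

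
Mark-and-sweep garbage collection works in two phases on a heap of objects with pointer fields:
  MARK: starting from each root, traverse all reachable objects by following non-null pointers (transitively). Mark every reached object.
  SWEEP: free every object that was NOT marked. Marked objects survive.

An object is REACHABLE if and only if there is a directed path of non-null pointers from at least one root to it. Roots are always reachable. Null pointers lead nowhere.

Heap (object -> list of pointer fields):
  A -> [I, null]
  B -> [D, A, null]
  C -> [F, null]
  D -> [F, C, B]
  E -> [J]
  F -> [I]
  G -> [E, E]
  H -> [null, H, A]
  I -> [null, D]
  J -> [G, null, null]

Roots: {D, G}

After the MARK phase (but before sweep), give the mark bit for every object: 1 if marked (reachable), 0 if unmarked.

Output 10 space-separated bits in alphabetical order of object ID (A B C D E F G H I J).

Answer: 1 1 1 1 1 1 1 0 1 1

Derivation:
Roots: D G
Mark D: refs=F C B, marked=D
Mark G: refs=E E, marked=D G
Mark F: refs=I, marked=D F G
Mark C: refs=F null, marked=C D F G
Mark B: refs=D A null, marked=B C D F G
Mark E: refs=J, marked=B C D E F G
Mark I: refs=null D, marked=B C D E F G I
Mark A: refs=I null, marked=A B C D E F G I
Mark J: refs=G null null, marked=A B C D E F G I J
Unmarked (collected): H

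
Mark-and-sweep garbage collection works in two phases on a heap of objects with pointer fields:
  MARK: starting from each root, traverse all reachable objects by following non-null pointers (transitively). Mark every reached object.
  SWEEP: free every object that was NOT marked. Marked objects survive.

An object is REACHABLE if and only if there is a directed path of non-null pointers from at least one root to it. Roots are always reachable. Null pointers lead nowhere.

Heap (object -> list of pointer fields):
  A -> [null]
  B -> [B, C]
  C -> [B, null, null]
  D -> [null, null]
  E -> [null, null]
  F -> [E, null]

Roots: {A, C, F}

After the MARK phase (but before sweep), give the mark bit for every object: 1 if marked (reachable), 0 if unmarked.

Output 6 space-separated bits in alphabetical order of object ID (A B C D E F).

Answer: 1 1 1 0 1 1

Derivation:
Roots: A C F
Mark A: refs=null, marked=A
Mark C: refs=B null null, marked=A C
Mark F: refs=E null, marked=A C F
Mark B: refs=B C, marked=A B C F
Mark E: refs=null null, marked=A B C E F
Unmarked (collected): D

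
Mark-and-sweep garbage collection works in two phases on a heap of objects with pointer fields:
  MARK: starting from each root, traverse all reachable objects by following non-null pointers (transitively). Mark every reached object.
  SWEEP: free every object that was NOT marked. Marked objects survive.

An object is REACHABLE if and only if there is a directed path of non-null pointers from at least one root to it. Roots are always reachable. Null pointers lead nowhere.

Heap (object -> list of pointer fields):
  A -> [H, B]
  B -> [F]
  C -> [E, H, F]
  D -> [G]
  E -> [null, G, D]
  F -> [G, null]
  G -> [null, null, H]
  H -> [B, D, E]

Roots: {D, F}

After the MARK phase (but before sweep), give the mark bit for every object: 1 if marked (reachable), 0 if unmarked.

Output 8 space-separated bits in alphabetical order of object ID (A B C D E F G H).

Roots: D F
Mark D: refs=G, marked=D
Mark F: refs=G null, marked=D F
Mark G: refs=null null H, marked=D F G
Mark H: refs=B D E, marked=D F G H
Mark B: refs=F, marked=B D F G H
Mark E: refs=null G D, marked=B D E F G H
Unmarked (collected): A C

Answer: 0 1 0 1 1 1 1 1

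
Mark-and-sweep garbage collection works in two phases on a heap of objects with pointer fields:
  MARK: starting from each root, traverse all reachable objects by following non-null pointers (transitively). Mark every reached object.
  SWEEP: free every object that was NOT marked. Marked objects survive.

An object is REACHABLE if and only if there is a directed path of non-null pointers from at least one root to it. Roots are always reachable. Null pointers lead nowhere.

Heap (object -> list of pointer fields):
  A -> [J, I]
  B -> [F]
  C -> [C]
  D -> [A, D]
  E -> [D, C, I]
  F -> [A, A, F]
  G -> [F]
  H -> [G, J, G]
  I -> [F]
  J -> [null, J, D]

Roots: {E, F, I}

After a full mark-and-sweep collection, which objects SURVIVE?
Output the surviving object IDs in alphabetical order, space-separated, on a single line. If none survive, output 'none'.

Answer: A C D E F I J

Derivation:
Roots: E F I
Mark E: refs=D C I, marked=E
Mark F: refs=A A F, marked=E F
Mark I: refs=F, marked=E F I
Mark D: refs=A D, marked=D E F I
Mark C: refs=C, marked=C D E F I
Mark A: refs=J I, marked=A C D E F I
Mark J: refs=null J D, marked=A C D E F I J
Unmarked (collected): B G H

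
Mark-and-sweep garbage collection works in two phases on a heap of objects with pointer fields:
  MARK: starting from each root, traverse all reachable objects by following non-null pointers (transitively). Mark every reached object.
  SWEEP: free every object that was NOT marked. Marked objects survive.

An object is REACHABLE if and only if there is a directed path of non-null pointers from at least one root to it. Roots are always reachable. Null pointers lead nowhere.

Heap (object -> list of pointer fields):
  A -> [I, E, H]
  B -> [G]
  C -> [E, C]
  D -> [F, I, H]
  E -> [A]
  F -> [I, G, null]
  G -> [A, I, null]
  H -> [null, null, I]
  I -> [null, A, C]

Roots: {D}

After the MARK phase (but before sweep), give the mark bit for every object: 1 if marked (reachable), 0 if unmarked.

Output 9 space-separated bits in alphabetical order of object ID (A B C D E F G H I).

Answer: 1 0 1 1 1 1 1 1 1

Derivation:
Roots: D
Mark D: refs=F I H, marked=D
Mark F: refs=I G null, marked=D F
Mark I: refs=null A C, marked=D F I
Mark H: refs=null null I, marked=D F H I
Mark G: refs=A I null, marked=D F G H I
Mark A: refs=I E H, marked=A D F G H I
Mark C: refs=E C, marked=A C D F G H I
Mark E: refs=A, marked=A C D E F G H I
Unmarked (collected): B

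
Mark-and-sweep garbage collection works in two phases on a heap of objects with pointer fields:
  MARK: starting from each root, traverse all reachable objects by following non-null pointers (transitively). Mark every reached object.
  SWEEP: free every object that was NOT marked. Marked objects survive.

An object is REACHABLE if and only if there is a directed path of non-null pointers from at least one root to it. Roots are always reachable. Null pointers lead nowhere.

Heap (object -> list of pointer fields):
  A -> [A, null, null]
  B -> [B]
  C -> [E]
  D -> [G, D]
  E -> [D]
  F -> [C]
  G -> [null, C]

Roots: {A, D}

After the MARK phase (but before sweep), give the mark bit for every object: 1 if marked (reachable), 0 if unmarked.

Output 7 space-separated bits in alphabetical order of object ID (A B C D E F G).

Roots: A D
Mark A: refs=A null null, marked=A
Mark D: refs=G D, marked=A D
Mark G: refs=null C, marked=A D G
Mark C: refs=E, marked=A C D G
Mark E: refs=D, marked=A C D E G
Unmarked (collected): B F

Answer: 1 0 1 1 1 0 1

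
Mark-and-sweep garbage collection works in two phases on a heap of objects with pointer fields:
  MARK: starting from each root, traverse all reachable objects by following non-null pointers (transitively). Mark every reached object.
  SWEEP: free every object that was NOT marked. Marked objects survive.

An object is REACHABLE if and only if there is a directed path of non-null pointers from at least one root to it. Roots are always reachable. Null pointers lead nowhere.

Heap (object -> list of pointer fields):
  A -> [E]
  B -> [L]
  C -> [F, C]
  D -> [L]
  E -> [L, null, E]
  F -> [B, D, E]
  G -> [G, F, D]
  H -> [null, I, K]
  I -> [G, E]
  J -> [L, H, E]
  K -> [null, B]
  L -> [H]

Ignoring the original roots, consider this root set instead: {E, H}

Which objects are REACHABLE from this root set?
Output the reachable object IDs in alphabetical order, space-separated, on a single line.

Answer: B D E F G H I K L

Derivation:
Roots: E H
Mark E: refs=L null E, marked=E
Mark H: refs=null I K, marked=E H
Mark L: refs=H, marked=E H L
Mark I: refs=G E, marked=E H I L
Mark K: refs=null B, marked=E H I K L
Mark G: refs=G F D, marked=E G H I K L
Mark B: refs=L, marked=B E G H I K L
Mark F: refs=B D E, marked=B E F G H I K L
Mark D: refs=L, marked=B D E F G H I K L
Unmarked (collected): A C J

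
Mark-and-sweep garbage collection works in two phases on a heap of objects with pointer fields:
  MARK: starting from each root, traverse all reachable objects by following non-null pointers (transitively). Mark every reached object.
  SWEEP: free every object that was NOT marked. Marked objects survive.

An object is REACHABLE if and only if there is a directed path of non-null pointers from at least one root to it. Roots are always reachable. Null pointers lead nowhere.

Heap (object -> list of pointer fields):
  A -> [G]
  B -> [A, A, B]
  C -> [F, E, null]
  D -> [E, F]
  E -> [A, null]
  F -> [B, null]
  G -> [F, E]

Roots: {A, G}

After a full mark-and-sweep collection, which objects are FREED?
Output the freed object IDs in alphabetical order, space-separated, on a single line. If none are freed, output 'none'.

Roots: A G
Mark A: refs=G, marked=A
Mark G: refs=F E, marked=A G
Mark F: refs=B null, marked=A F G
Mark E: refs=A null, marked=A E F G
Mark B: refs=A A B, marked=A B E F G
Unmarked (collected): C D

Answer: C D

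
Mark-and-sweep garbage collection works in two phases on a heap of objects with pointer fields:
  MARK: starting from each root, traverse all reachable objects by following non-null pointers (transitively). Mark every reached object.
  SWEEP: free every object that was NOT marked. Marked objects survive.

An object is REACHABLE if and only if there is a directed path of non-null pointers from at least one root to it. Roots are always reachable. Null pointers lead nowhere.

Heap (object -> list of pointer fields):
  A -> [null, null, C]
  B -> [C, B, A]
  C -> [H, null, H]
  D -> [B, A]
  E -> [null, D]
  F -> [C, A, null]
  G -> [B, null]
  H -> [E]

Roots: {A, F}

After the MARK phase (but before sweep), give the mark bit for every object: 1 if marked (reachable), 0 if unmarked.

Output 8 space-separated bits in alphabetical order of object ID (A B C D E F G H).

Roots: A F
Mark A: refs=null null C, marked=A
Mark F: refs=C A null, marked=A F
Mark C: refs=H null H, marked=A C F
Mark H: refs=E, marked=A C F H
Mark E: refs=null D, marked=A C E F H
Mark D: refs=B A, marked=A C D E F H
Mark B: refs=C B A, marked=A B C D E F H
Unmarked (collected): G

Answer: 1 1 1 1 1 1 0 1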